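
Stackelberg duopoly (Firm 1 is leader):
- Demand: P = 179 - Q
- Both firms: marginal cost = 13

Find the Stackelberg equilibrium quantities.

q₁* (leader) = 83.0, q₂* (follower) = 41.5

Work:
Follower's reaction: q₂ = (a - c - q₁)/2
Leader substitutes: π₁ = q₁·(a - q₁ - (a-c-q₁)/2 - c)
FOC: q₁* = (179 - 13)/2 = 83.00
Then: q₂* = (179 - 13 - 83.0)/2 = 41.50
Leader has first-mover advantage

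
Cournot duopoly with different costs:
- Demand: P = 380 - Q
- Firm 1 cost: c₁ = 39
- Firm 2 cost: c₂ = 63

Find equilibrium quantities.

q₁* = 121.67, q₂* = 97.67

Work:
Reaction: q₁ = (380 - 39 - q₂)/2
Reaction: q₂ = (380 - 63 - q₁)/2
Solve simultaneously:
q₁* = (380 - 2×39 + 63)/3 = 121.67
q₂* = (380 - 2×63 + 39)/3 = 97.67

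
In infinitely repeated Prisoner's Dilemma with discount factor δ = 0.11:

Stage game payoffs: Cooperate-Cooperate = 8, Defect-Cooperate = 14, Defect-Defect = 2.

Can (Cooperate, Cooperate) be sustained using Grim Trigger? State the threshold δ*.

δ* = 0.5; since δ = 0.11 < 0.5, cooperation cannot be sustained

Work:
For Grim Trigger:
Cooperate forever: 8/(1-δ)
Defect then punished: 14 + 2·δ/(1-δ)
Need: 8/(1-δ) ≥ 14 + 2·δ/(1-δ)
Solving: δ ≥ (T-R)/(T-P) = (14-8)/(14-2) = 0.5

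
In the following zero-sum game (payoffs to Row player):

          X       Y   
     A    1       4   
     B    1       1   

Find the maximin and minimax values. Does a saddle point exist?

Maximin = 1, Minimax = 1, Saddle: True

Work:
Row minimums: [1, 1] → maximin = 1
Column maximums: [1, 4] → minimax = 1
Saddle point exists! Game value = 1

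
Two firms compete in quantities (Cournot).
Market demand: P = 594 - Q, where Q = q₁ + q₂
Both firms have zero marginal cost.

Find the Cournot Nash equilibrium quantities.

q₁* = q₂* = 198.0; P* = 198.0

Work:
Profit: π_i = P·q_i = (a - q_i - q_j)·q_i
FOC: ∂π_i/∂q_i = a - 2q_i - q_j = 0
Reaction function: q_i = (594 - q_j)/2
Symmetry: q* = 594/3 = 198.0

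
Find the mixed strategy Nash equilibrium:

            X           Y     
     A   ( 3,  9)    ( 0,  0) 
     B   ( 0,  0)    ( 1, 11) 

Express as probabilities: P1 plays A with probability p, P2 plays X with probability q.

p = 0.55, q = 0.25

Work:
Find probabilities that make opponent indifferent:
P2 chooses q to make P1 indifferent between A and B
P1 chooses p to make P2 indifferent between X and Y
Mixed NE: P1 plays (A: 0.55, B: 0.45), P2 plays (X: 0.25, Y: 0.75)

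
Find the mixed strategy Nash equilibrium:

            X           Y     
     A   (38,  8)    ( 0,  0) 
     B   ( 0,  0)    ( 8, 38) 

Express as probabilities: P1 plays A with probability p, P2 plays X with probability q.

p = 0.8261, q = 0.1739

Work:
Find probabilities that make opponent indifferent:
P2 chooses q to make P1 indifferent between A and B
P1 chooses p to make P2 indifferent between X and Y
Mixed NE: P1 plays (A: 0.8261, B: 0.1739), P2 plays (X: 0.1739, Y: 0.8261)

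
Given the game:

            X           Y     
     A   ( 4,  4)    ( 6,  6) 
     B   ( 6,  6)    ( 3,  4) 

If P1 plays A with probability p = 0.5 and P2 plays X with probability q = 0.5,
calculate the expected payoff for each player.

E[P1] = 4.75, E[P2] = 5.0

Work:
E[P1] = p·q·π₁(A,X) + p·(1-q)·π₁(A,Y) + (1-p)·q·π₁(B,X) + (1-p)·(1-q)·π₁(B,Y)
= 0.5·0.5·4 + 0.5·0.5·6 + 0.5·0.5·6 + 0.5·0.5·3
= 4.75

E[P2] = 5.0 (similar calculation)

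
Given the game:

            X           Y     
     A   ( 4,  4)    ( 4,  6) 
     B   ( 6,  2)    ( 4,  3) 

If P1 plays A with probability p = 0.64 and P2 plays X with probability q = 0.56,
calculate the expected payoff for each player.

E[P1] = 4.4032, E[P2] = 4.0016

Work:
E[P1] = p·q·π₁(A,X) + p·(1-q)·π₁(A,Y) + (1-p)·q·π₁(B,X) + (1-p)·(1-q)·π₁(B,Y)
= 0.64·0.56·4 + 0.64·0.44·4 + 0.36·0.56·6 + 0.36·0.44·4
= 4.4032

E[P2] = 4.0016 (similar calculation)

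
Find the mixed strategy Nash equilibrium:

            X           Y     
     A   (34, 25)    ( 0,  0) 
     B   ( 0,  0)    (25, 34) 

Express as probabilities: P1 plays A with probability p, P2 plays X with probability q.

p = 0.5763, q = 0.4237

Work:
Find probabilities that make opponent indifferent:
P2 chooses q to make P1 indifferent between A and B
P1 chooses p to make P2 indifferent between X and Y
Mixed NE: P1 plays (A: 0.5763, B: 0.4237), P2 plays (X: 0.4237, Y: 0.5763)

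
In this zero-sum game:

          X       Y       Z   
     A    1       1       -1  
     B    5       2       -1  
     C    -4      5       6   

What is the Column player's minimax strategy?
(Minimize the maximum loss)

Column should play X or Y (all achieve the minimum), value = 5

Work:
Column player minimizes Row's maximum payoff:
Column X: max payoff to Row = 5
Column Y: max payoff to Row = 5
Column Z: max payoff to Row = 6
Minimum is 5, achieved by columns X, Y (tied).
Each of X or Y is a minimax strategy.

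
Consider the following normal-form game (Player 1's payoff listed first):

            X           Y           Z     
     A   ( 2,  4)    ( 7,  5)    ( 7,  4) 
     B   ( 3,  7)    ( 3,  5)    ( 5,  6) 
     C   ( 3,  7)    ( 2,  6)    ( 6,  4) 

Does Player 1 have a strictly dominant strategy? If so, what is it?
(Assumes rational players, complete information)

No strictly dominant strategy exists for Player 1

Work:
A strategy strictly dominates another if it gives a strictly higher payoff against every opponent action. Compare each pair of P1's strategies column-by-column:
  A vs B: [2 vs 3, 7 vs 3, 7 vs 5] → A does not strictly dominate B (column X: 2 ≤ 3)
  A vs C: [2 vs 3, 7 vs 2, 7 vs 6] → A does not strictly dominate C (column X: 2 ≤ 3)
  B vs A: [3 vs 2, 3 vs 7, 5 vs 7] → B does not strictly dominate A (column Y: 3 ≤ 7)
  B vs C: [3 vs 3, 3 vs 2, 5 vs 6] → B does not strictly dominate C (column X: 3 ≤ 3)
  C vs A: [3 vs 2, 2 vs 7, 6 vs 7] → C does not strictly dominate A (column Y: 2 ≤ 7)
  C vs B: [3 vs 3, 2 vs 3, 6 vs 5] → C does not strictly dominate B (column X: 3 ≤ 3)
No single strategy strictly dominates all others → no strictly dominant strategy.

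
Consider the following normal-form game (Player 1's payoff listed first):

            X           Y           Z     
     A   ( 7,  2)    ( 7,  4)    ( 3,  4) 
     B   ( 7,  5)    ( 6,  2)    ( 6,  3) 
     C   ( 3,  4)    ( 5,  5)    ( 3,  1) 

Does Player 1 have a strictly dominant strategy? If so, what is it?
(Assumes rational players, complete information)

No strictly dominant strategy exists for Player 1

Work:
A strategy strictly dominates another if it gives a strictly higher payoff against every opponent action. Compare each pair of P1's strategies column-by-column:
  A vs B: [7 vs 7, 7 vs 6, 3 vs 6] → A does not strictly dominate B (column X: 7 ≤ 7)
  A vs C: [7 vs 3, 7 vs 5, 3 vs 3] → A does not strictly dominate C (column Z: 3 ≤ 3)
  B vs A: [7 vs 7, 6 vs 7, 6 vs 3] → B does not strictly dominate A (column X: 7 ≤ 7)
  B vs C: [7 vs 3, 6 vs 5, 6 vs 3] → B strictly dominates C
  C vs A: [3 vs 7, 5 vs 7, 3 vs 3] → C does not strictly dominate A (column X: 3 ≤ 7)
  C vs B: [3 vs 7, 5 vs 6, 3 vs 6] → C does not strictly dominate B (column X: 3 ≤ 7)
No single strategy strictly dominates all others → no strictly dominant strategy.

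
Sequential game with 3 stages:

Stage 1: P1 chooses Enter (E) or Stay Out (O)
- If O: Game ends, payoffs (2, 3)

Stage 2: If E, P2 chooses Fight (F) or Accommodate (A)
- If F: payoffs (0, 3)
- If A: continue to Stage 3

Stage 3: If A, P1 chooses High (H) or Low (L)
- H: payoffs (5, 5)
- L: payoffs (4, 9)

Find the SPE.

SPE: (E, A, H); Outcome (5, 5)

Work:
Stage 3: P1 chooses H (5 vs 4)
Stage 2: P2: F->3, A->5 (anticipating H). Choose A
Stage 1: P1: O->2, E->5 (anticipating A, H). Choose E
SPE path: E -> A -> H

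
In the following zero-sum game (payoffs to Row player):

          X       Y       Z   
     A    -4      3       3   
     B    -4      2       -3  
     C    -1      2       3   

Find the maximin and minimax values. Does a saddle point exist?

Maximin = -1, Minimax = -1, Saddle: True

Work:
Row minimums: [-4, -4, -1] → maximin = -1
Column maximums: [-1, 3, 3] → minimax = -1
Saddle point exists! Game value = -1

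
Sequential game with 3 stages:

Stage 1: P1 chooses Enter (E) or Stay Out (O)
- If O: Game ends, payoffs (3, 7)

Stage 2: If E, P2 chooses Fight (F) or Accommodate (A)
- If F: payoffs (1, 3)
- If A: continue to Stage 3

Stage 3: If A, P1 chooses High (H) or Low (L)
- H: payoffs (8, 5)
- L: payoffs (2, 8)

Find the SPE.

SPE: (E, A, H); Outcome (8, 5)

Work:
Stage 3: P1 chooses H (8 vs 2)
Stage 2: P2: F->3, A->5 (anticipating H). Choose A
Stage 1: P1: O->3, E->8 (anticipating A, H). Choose E
SPE path: E -> A -> H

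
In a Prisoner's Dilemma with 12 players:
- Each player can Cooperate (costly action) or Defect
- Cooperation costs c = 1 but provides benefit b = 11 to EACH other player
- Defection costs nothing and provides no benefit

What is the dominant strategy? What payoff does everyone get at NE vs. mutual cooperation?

Dominant: Defect; NE payoff = 0; Coop payoff = 120

Work:
Defect dominates (saves cost c = 1, benefit to others is external)
NE: All defect → everyone gets 0
If all cooperate: each receives (11)×11 - 1 = 120
Social dilemma: 120 > 0 but NE gives 0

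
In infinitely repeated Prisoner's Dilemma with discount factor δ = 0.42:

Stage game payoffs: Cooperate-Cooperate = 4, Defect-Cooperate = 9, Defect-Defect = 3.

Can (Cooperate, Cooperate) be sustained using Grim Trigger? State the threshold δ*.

δ* = 0.8333; since δ = 0.42 < 0.8333, cooperation cannot be sustained

Work:
For Grim Trigger:
Cooperate forever: 4/(1-δ)
Defect then punished: 9 + 3·δ/(1-δ)
Need: 4/(1-δ) ≥ 9 + 3·δ/(1-δ)
Solving: δ ≥ (T-R)/(T-P) = (9-4)/(9-3) = 0.8333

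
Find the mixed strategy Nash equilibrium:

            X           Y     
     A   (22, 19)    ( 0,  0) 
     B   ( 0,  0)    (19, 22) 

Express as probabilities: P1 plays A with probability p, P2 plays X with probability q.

p = 0.5366, q = 0.4634

Work:
Find probabilities that make opponent indifferent:
P2 chooses q to make P1 indifferent between A and B
P1 chooses p to make P2 indifferent between X and Y
Mixed NE: P1 plays (A: 0.5366, B: 0.4634), P2 plays (X: 0.4634, Y: 0.5366)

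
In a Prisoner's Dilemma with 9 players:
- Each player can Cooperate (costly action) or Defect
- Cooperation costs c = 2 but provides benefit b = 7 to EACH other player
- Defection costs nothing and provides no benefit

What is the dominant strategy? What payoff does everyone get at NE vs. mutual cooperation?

Dominant: Defect; NE payoff = 0; Coop payoff = 54

Work:
Defect dominates (saves cost c = 2, benefit to others is external)
NE: All defect → everyone gets 0
If all cooperate: each receives (8)×7 - 2 = 54
Social dilemma: 54 > 0 but NE gives 0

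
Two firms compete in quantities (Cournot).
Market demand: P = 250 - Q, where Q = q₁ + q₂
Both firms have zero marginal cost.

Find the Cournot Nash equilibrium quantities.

q₁* = q₂* = 83.33; P* = 83.33

Work:
Profit: π_i = P·q_i = (a - q_i - q_j)·q_i
FOC: ∂π_i/∂q_i = a - 2q_i - q_j = 0
Reaction function: q_i = (250 - q_j)/2
Symmetry: q* = 250/3 = 83.33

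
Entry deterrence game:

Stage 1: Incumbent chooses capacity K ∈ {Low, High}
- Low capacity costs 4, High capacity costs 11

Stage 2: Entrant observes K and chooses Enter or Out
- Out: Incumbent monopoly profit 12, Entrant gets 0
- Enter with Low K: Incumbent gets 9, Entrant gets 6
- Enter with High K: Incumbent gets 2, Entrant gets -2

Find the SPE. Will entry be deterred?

SPE: (Low, Enter|Low, Out|High); Entry not deterred. Incumbent net profit = 5, Entrant gets 6

Work:
After Low K: Entrant enters (6 > 0)
After High K: Entrant stays out (-2 < 0)
Incumbent: Low → 9−4=5, High → 12−11=1
Incumbent chooses Low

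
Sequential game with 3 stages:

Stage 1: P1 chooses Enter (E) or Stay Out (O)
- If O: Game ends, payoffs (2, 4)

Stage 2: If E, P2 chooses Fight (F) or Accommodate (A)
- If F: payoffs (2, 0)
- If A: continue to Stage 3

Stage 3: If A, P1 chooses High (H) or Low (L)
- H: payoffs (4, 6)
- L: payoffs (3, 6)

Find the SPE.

SPE: (E, A, H); Outcome (4, 6)

Work:
Stage 3: P1 chooses H (4 vs 3)
Stage 2: P2: F->0, A->6 (anticipating H). Choose A
Stage 1: P1: O->2, E->4 (anticipating A, H). Choose E
SPE path: E -> A -> H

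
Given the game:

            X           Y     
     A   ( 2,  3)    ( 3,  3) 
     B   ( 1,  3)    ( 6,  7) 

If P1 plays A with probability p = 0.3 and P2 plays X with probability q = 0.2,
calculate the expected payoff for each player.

E[P1] = 4.34, E[P2] = 5.24

Work:
E[P1] = p·q·π₁(A,X) + p·(1-q)·π₁(A,Y) + (1-p)·q·π₁(B,X) + (1-p)·(1-q)·π₁(B,Y)
= 0.3·0.2·2 + 0.3·0.8·3 + 0.7·0.2·1 + 0.7·0.8·6
= 4.34

E[P2] = 5.24 (similar calculation)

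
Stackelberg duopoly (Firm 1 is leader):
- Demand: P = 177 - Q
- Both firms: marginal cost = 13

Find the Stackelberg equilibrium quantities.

q₁* (leader) = 82.0, q₂* (follower) = 41.0

Work:
Follower's reaction: q₂ = (a - c - q₁)/2
Leader substitutes: π₁ = q₁·(a - q₁ - (a-c-q₁)/2 - c)
FOC: q₁* = (177 - 13)/2 = 82.00
Then: q₂* = (177 - 13 - 82.0)/2 = 41.00
Leader has first-mover advantage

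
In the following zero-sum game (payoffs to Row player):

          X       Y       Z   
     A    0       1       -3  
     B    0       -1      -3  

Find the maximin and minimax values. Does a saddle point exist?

Maximin = -3, Minimax = -3, Saddle: True

Work:
Row minimums: [-3, -3] → maximin = -3
Column maximums: [0, 1, -3] → minimax = -3
Saddle point exists! Game value = -3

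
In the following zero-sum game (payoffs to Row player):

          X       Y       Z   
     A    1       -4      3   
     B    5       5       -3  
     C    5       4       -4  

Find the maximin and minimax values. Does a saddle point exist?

Maximin = -3, Minimax = 3, Saddle: False

Work:
Row minimums: [-4, -3, -4] → maximin = -3
Column maximums: [5, 5, 3] → minimax = 3
No saddle point (maximin ≠ minimax). Mixed strategy needed.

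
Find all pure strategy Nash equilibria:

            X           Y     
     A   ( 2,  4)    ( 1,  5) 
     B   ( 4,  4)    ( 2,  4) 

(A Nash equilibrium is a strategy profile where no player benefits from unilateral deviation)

Nash equilibrium: (B, X), (B, Y)

Work:
Best responses:
  P1 vs X: payoffs [2, 4] → best response B (payoff 4)
  P1 vs Y: payoffs [1, 2] → best response B (payoff 2)
  P2 vs A: payoffs [4, 5] → best response Y (payoff 5)
  P2 vs B: payoffs [4, 4] → best response X/Y (payoff 4)
Mutual best responses: (B,X), (B,Y) → Nash equilibria.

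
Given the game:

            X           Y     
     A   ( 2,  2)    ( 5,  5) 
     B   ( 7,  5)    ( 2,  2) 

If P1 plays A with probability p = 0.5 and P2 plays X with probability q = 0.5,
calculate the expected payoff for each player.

E[P1] = 4.0, E[P2] = 3.5

Work:
E[P1] = p·q·π₁(A,X) + p·(1-q)·π₁(A,Y) + (1-p)·q·π₁(B,X) + (1-p)·(1-q)·π₁(B,Y)
= 0.5·0.5·2 + 0.5·0.5·5 + 0.5·0.5·7 + 0.5·0.5·2
= 4.0

E[P2] = 3.5 (similar calculation)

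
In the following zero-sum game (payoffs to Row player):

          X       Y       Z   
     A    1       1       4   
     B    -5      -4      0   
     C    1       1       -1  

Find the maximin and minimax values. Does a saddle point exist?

Maximin = 1, Minimax = 1, Saddle: True

Work:
Row minimums: [1, -5, -1] → maximin = 1
Column maximums: [1, 1, 4] → minimax = 1
Saddle point exists! Game value = 1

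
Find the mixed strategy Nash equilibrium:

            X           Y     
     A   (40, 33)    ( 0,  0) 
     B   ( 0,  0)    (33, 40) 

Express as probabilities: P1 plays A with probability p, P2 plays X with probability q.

p = 0.5479, q = 0.4521

Work:
Find probabilities that make opponent indifferent:
P2 chooses q to make P1 indifferent between A and B
P1 chooses p to make P2 indifferent between X and Y
Mixed NE: P1 plays (A: 0.5479, B: 0.4521), P2 plays (X: 0.4521, Y: 0.5479)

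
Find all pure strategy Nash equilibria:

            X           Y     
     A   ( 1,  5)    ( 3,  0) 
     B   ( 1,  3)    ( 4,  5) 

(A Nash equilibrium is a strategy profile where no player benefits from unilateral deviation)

Nash equilibrium: (A, X), (B, Y)

Work:
Best responses:
  P1 vs X: payoffs [1, 1] → best response A/B (payoff 1)
  P1 vs Y: payoffs [3, 4] → best response B (payoff 4)
  P2 vs A: payoffs [5, 0] → best response X (payoff 5)
  P2 vs B: payoffs [3, 5] → best response Y (payoff 5)
Mutual best responses: (A,X), (B,Y) → Nash equilibria.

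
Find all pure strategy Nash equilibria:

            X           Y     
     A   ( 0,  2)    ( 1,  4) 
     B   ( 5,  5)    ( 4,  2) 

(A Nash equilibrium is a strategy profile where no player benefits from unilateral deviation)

Nash equilibrium: (B, X)

Work:
Best responses:
  P1 vs X: payoffs [0, 5] → best response B (payoff 5)
  P1 vs Y: payoffs [1, 4] → best response B (payoff 4)
  P2 vs A: payoffs [2, 4] → best response Y (payoff 4)
  P2 vs B: payoffs [5, 2] → best response X (payoff 5)
Mutual best responses: (B,X) → Nash equilibria.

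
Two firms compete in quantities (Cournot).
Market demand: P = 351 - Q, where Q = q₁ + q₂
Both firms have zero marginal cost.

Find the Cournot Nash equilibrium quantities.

q₁* = q₂* = 117.0; P* = 117.0

Work:
Profit: π_i = P·q_i = (a - q_i - q_j)·q_i
FOC: ∂π_i/∂q_i = a - 2q_i - q_j = 0
Reaction function: q_i = (351 - q_j)/2
Symmetry: q* = 351/3 = 117.0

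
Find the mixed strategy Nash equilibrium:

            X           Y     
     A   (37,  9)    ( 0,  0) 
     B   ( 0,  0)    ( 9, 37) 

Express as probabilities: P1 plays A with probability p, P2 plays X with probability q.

p = 0.8043, q = 0.1957

Work:
Find probabilities that make opponent indifferent:
P2 chooses q to make P1 indifferent between A and B
P1 chooses p to make P2 indifferent between X and Y
Mixed NE: P1 plays (A: 0.8043, B: 0.1957), P2 plays (X: 0.1957, Y: 0.8043)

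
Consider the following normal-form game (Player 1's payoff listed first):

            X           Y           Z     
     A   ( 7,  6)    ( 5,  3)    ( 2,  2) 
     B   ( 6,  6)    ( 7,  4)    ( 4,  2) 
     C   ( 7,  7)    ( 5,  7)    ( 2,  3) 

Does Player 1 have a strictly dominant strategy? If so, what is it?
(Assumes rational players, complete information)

No strictly dominant strategy exists for Player 1

Work:
A strategy strictly dominates another if it gives a strictly higher payoff against every opponent action. Compare each pair of P1's strategies column-by-column:
  A vs B: [7 vs 6, 5 vs 7, 2 vs 4] → A does not strictly dominate B (column Y: 5 ≤ 7)
  A vs C: [7 vs 7, 5 vs 5, 2 vs 2] → A does not strictly dominate C (column X: 7 ≤ 7)
  B vs A: [6 vs 7, 7 vs 5, 4 vs 2] → B does not strictly dominate A (column X: 6 ≤ 7)
  B vs C: [6 vs 7, 7 vs 5, 4 vs 2] → B does not strictly dominate C (column X: 6 ≤ 7)
  C vs A: [7 vs 7, 5 vs 5, 2 vs 2] → C does not strictly dominate A (column X: 7 ≤ 7)
  C vs B: [7 vs 6, 5 vs 7, 2 vs 4] → C does not strictly dominate B (column Y: 5 ≤ 7)
No single strategy strictly dominates all others → no strictly dominant strategy.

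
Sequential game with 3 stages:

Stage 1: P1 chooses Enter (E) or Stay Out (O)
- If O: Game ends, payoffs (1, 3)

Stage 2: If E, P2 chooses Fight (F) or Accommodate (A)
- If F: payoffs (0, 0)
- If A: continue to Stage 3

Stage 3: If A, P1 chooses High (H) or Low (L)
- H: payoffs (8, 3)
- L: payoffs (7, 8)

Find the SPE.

SPE: (E, A, H); Outcome (8, 3)

Work:
Stage 3: P1 chooses H (8 vs 7)
Stage 2: P2: F->0, A->3 (anticipating H). Choose A
Stage 1: P1: O->1, E->8 (anticipating A, H). Choose E
SPE path: E -> A -> H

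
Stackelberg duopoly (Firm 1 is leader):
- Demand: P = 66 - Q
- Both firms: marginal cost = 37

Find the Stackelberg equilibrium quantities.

q₁* (leader) = 14.5, q₂* (follower) = 7.25

Work:
Follower's reaction: q₂ = (a - c - q₁)/2
Leader substitutes: π₁ = q₁·(a - q₁ - (a-c-q₁)/2 - c)
FOC: q₁* = (66 - 37)/2 = 14.50
Then: q₂* = (66 - 37 - 14.5)/2 = 7.25
Leader has first-mover advantage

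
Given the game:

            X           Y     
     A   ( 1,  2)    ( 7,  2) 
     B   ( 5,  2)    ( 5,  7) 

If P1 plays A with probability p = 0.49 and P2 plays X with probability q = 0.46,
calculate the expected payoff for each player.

E[P1] = 4.6276, E[P2] = 3.377

Work:
E[P1] = p·q·π₁(A,X) + p·(1-q)·π₁(A,Y) + (1-p)·q·π₁(B,X) + (1-p)·(1-q)·π₁(B,Y)
= 0.49·0.46·1 + 0.49·0.54·7 + 0.51·0.46·5 + 0.51·0.54·5
= 4.6276

E[P2] = 3.377 (similar calculation)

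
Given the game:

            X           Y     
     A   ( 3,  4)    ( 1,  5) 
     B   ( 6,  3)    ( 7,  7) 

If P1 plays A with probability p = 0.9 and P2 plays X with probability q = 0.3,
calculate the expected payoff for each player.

E[P1] = 2.11, E[P2] = 4.81

Work:
E[P1] = p·q·π₁(A,X) + p·(1-q)·π₁(A,Y) + (1-p)·q·π₁(B,X) + (1-p)·(1-q)·π₁(B,Y)
= 0.9·0.3·3 + 0.9·0.7·1 + 0.1·0.3·6 + 0.1·0.7·7
= 2.11

E[P2] = 4.81 (similar calculation)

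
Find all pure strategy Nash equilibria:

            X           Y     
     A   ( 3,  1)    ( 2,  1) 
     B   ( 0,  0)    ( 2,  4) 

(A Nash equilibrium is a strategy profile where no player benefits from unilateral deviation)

Nash equilibrium: (A, X), (A, Y), (B, Y)

Work:
Best responses:
  P1 vs X: payoffs [3, 0] → best response A (payoff 3)
  P1 vs Y: payoffs [2, 2] → best response A/B (payoff 2)
  P2 vs A: payoffs [1, 1] → best response X/Y (payoff 1)
  P2 vs B: payoffs [0, 4] → best response Y (payoff 4)
Mutual best responses: (A,X), (A,Y), (B,Y) → Nash equilibria.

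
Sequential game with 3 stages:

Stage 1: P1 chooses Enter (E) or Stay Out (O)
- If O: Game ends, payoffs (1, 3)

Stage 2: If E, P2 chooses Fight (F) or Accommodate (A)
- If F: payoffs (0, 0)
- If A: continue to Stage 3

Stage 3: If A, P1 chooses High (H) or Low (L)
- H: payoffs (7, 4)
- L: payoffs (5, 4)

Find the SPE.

SPE: (E, A, H); Outcome (7, 4)

Work:
Stage 3: P1 chooses H (7 vs 5)
Stage 2: P2: F->0, A->4 (anticipating H). Choose A
Stage 1: P1: O->1, E->7 (anticipating A, H). Choose E
SPE path: E -> A -> H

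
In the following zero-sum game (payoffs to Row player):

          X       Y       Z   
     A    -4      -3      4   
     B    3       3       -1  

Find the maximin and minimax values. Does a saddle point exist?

Maximin = -1, Minimax = 3, Saddle: False

Work:
Row minimums: [-4, -1] → maximin = -1
Column maximums: [3, 3, 4] → minimax = 3
No saddle point (maximin ≠ minimax). Mixed strategy needed.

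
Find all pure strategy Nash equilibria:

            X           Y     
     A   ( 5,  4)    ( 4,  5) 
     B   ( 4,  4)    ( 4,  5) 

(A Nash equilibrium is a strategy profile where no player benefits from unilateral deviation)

Nash equilibrium: (A, Y), (B, Y)

Work:
Best responses:
  P1 vs X: payoffs [5, 4] → best response A (payoff 5)
  P1 vs Y: payoffs [4, 4] → best response A/B (payoff 4)
  P2 vs A: payoffs [4, 5] → best response Y (payoff 5)
  P2 vs B: payoffs [4, 5] → best response Y (payoff 5)
Mutual best responses: (A,Y), (B,Y) → Nash equilibria.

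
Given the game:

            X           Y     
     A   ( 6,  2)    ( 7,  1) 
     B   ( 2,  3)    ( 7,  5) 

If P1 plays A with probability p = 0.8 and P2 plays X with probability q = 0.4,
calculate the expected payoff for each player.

E[P1] = 6.28, E[P2] = 1.96

Work:
E[P1] = p·q·π₁(A,X) + p·(1-q)·π₁(A,Y) + (1-p)·q·π₁(B,X) + (1-p)·(1-q)·π₁(B,Y)
= 0.8·0.4·6 + 0.8·0.6·7 + 0.2·0.4·2 + 0.2·0.6·7
= 6.28

E[P2] = 1.96 (similar calculation)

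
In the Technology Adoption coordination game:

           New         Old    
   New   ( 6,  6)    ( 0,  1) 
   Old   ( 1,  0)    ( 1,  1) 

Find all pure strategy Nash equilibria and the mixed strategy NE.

Pure NE: (New, New) and (Old, Old); Mixed NE: p = 0.1667, q = 0.1667

Work:
Check pure NE:
(New, New): (6, 6) - no unilateral deviation beneficial
(Old, Old): (1, 1) - no unilateral deviation beneficial
Mixed NE: P1 plays New with p = 0.1667, P2 plays New with q = 0.1667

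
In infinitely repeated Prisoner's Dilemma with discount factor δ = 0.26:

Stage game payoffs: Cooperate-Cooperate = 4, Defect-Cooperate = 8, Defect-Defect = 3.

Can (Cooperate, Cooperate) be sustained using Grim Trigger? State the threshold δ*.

δ* = 0.8; since δ = 0.26 < 0.8, cooperation cannot be sustained

Work:
For Grim Trigger:
Cooperate forever: 4/(1-δ)
Defect then punished: 8 + 3·δ/(1-δ)
Need: 4/(1-δ) ≥ 8 + 3·δ/(1-δ)
Solving: δ ≥ (T-R)/(T-P) = (8-4)/(8-3) = 0.8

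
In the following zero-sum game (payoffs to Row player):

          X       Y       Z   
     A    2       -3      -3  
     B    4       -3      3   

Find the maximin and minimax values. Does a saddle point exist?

Maximin = -3, Minimax = -3, Saddle: True

Work:
Row minimums: [-3, -3] → maximin = -3
Column maximums: [4, -3, 3] → minimax = -3
Saddle point exists! Game value = -3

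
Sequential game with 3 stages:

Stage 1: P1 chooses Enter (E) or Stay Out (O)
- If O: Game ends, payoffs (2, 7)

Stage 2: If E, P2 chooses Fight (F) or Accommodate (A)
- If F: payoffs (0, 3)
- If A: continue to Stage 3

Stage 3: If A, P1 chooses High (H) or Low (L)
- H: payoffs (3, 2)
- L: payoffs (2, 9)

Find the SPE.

SPE: (O, F, H); Outcome (2, 7)

Work:
Stage 3: P1 chooses H (3 vs 2)
Stage 2: P2: F->3, A->2 (anticipating H). Choose F
Stage 1: P1: O->2, E->0 (anticipating F, H). Choose O
SPE path: O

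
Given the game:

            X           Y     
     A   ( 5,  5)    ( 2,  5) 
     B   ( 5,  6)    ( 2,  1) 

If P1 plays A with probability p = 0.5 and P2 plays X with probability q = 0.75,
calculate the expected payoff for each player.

E[P1] = 4.25, E[P2] = 4.875

Work:
E[P1] = p·q·π₁(A,X) + p·(1-q)·π₁(A,Y) + (1-p)·q·π₁(B,X) + (1-p)·(1-q)·π₁(B,Y)
= 0.5·0.75·5 + 0.5·0.25·2 + 0.5·0.75·5 + 0.5·0.25·2
= 4.25

E[P2] = 4.875 (similar calculation)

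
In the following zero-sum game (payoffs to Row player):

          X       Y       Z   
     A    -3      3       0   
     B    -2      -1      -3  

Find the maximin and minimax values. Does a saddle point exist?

Maximin = -3, Minimax = -2, Saddle: False

Work:
Row minimums: [-3, -3] → maximin = -3
Column maximums: [-2, 3, 0] → minimax = -2
No saddle point (maximin ≠ minimax). Mixed strategy needed.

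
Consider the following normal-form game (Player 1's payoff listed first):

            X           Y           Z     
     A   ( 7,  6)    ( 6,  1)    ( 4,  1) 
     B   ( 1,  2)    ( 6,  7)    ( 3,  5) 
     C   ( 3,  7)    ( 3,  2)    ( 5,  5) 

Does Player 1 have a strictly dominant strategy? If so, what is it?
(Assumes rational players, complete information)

No strictly dominant strategy exists for Player 1

Work:
A strategy strictly dominates another if it gives a strictly higher payoff against every opponent action. Compare each pair of P1's strategies column-by-column:
  A vs B: [7 vs 1, 6 vs 6, 4 vs 3] → A does not strictly dominate B (column Y: 6 ≤ 6)
  A vs C: [7 vs 3, 6 vs 3, 4 vs 5] → A does not strictly dominate C (column Z: 4 ≤ 5)
  B vs A: [1 vs 7, 6 vs 6, 3 vs 4] → B does not strictly dominate A (column X: 1 ≤ 7)
  B vs C: [1 vs 3, 6 vs 3, 3 vs 5] → B does not strictly dominate C (column X: 1 ≤ 3)
  C vs A: [3 vs 7, 3 vs 6, 5 vs 4] → C does not strictly dominate A (column X: 3 ≤ 7)
  C vs B: [3 vs 1, 3 vs 6, 5 vs 3] → C does not strictly dominate B (column Y: 3 ≤ 6)
No single strategy strictly dominates all others → no strictly dominant strategy.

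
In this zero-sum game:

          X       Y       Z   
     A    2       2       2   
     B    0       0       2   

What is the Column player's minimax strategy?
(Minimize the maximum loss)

Column should play X or Y or Z (all achieve the minimum), value = 2

Work:
Column player minimizes Row's maximum payoff:
Column X: max payoff to Row = 2
Column Y: max payoff to Row = 2
Column Z: max payoff to Row = 2
Minimum is 2, achieved by columns X, Y, Z (tied).
Each of X or Y or Z is a minimax strategy.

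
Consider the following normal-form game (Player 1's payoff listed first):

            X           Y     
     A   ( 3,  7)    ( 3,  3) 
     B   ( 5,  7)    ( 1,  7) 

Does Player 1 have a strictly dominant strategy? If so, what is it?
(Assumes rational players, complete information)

No strictly dominant strategy exists for Player 1

Work:
A strategy strictly dominates another if it gives a strictly higher payoff against every opponent action. Compare each pair of P1's strategies column-by-column:
  A vs B: [3 vs 5, 3 vs 1] → A does not strictly dominate B (column X: 3 ≤ 5)
  B vs A: [5 vs 3, 1 vs 3] → B does not strictly dominate A (column Y: 1 ≤ 3)
No single strategy strictly dominates all others → no strictly dominant strategy.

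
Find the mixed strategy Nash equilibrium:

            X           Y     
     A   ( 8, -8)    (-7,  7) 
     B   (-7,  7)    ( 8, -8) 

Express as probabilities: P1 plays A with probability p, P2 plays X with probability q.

p = 0.5, q = 0.5

Work:
Find probabilities that make opponent indifferent:
P2 chooses q to make P1 indifferent between A and B
P1 chooses p to make P2 indifferent between X and Y
Mixed NE: P1 plays (A: 0.5, B: 0.5), P2 plays (X: 0.5, Y: 0.5)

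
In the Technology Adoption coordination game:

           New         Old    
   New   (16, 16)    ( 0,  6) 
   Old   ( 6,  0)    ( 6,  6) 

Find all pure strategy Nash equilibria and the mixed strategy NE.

Pure NE: (New, New) and (Old, Old); Mixed NE: p = 0.375, q = 0.375

Work:
Check pure NE:
(New, New): (16, 16) - no unilateral deviation beneficial
(Old, Old): (6, 6) - no unilateral deviation beneficial
Mixed NE: P1 plays New with p = 0.375, P2 plays New with q = 0.375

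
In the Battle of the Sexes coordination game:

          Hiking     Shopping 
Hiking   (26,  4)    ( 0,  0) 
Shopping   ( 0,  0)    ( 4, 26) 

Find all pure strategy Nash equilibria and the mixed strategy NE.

Pure NE: (Hiking, Hiking) and (Shopping, Shopping); Mixed NE: p = 0.8667, q = 0.1333

Work:
Check pure NE:
(Hiking, Hiking): (26, 4) - no unilateral deviation beneficial
(Shopping, Shopping): (4, 26) - no unilateral deviation beneficial
Mixed NE: P1 plays Hiking with p = 0.8667, P2 plays Hiking with q = 0.1333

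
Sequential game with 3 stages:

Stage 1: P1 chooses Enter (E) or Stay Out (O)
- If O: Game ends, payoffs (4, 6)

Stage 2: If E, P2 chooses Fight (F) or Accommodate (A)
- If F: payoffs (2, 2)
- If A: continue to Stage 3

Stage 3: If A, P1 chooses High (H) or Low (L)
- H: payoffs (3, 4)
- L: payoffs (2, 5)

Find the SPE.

SPE: (O, A, H); Outcome (4, 6)

Work:
Stage 3: P1 chooses H (3 vs 2)
Stage 2: P2: F->2, A->4 (anticipating H). Choose A
Stage 1: P1: O->4, E->3 (anticipating A, H). Choose O
SPE path: O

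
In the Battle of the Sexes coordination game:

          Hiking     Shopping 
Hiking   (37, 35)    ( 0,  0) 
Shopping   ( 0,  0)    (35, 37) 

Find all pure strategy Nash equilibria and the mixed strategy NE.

Pure NE: (Hiking, Hiking) and (Shopping, Shopping); Mixed NE: p = 0.5139, q = 0.4861

Work:
Check pure NE:
(Hiking, Hiking): (37, 35) - no unilateral deviation beneficial
(Shopping, Shopping): (35, 37) - no unilateral deviation beneficial
Mixed NE: P1 plays Hiking with p = 0.5139, P2 plays Hiking with q = 0.4861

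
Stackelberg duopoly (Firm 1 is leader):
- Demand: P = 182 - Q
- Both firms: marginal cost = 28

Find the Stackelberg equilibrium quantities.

q₁* (leader) = 77.0, q₂* (follower) = 38.5

Work:
Follower's reaction: q₂ = (a - c - q₁)/2
Leader substitutes: π₁ = q₁·(a - q₁ - (a-c-q₁)/2 - c)
FOC: q₁* = (182 - 28)/2 = 77.00
Then: q₂* = (182 - 28 - 77.0)/2 = 38.50
Leader has first-mover advantage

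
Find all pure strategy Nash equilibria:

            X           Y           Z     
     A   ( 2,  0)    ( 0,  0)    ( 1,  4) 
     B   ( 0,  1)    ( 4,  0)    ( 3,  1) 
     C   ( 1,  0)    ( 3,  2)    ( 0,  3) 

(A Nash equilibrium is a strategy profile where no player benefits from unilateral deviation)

Nash equilibrium: (B, Z)

Work:
Best responses:
  P1 vs X: payoffs [2, 0, 1] → best response A (payoff 2)
  P1 vs Y: payoffs [0, 4, 3] → best response B (payoff 4)
  P1 vs Z: payoffs [1, 3, 0] → best response B (payoff 3)
  P2 vs A: payoffs [0, 0, 4] → best response Z (payoff 4)
  P2 vs B: payoffs [1, 0, 1] → best response X/Z (payoff 1)
  P2 vs C: payoffs [0, 2, 3] → best response Z (payoff 3)
Mutual best responses: (B,Z) → Nash equilibria.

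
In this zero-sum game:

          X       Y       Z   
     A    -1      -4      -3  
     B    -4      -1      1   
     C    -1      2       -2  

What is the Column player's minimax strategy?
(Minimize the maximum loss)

Column should play X, value = -1

Work:
Column player minimizes Row's maximum payoff:
Column X: max payoff to Row = -1
Column Y: max payoff to Row = 2
Column Z: max payoff to Row = 1
Minimum is -1, achieved by column X.
Minimax strategy: X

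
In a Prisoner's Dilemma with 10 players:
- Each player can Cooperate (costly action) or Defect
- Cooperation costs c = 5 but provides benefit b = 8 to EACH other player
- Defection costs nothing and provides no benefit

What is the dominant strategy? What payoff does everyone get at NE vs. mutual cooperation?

Dominant: Defect; NE payoff = 0; Coop payoff = 67

Work:
Defect dominates (saves cost c = 5, benefit to others is external)
NE: All defect → everyone gets 0
If all cooperate: each receives (9)×8 - 5 = 67
Social dilemma: 67 > 0 but NE gives 0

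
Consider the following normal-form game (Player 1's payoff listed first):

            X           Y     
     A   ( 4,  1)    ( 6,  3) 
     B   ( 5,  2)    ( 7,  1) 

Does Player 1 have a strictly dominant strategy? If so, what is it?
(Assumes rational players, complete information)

Yes, Player 1's strictly dominant strategy is B

Work:
A strategy strictly dominates another if it gives a strictly higher payoff against every opponent action. Compare each pair of P1's strategies column-by-column:
  A vs B: [4 vs 5, 6 vs 7] → A does not strictly dominate B (column X: 4 ≤ 5)
  B vs A: [5 vs 4, 7 vs 6] → B strictly dominates A
B strictly dominates every other strategy → strictly dominant.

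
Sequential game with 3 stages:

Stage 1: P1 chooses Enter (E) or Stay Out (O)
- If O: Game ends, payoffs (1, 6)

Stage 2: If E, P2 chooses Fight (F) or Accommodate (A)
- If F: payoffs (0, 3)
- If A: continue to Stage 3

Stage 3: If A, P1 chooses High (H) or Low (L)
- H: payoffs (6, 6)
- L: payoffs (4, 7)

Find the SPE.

SPE: (E, A, H); Outcome (6, 6)

Work:
Stage 3: P1 chooses H (6 vs 4)
Stage 2: P2: F->3, A->6 (anticipating H). Choose A
Stage 1: P1: O->1, E->6 (anticipating A, H). Choose E
SPE path: E -> A -> H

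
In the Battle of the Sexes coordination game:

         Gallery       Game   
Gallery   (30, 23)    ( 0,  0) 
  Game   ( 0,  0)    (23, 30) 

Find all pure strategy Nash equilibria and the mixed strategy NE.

Pure NE: (Gallery, Gallery) and (Game, Game); Mixed NE: p = 0.566, q = 0.434

Work:
Check pure NE:
(Gallery, Gallery): (30, 23) - no unilateral deviation beneficial
(Game, Game): (23, 30) - no unilateral deviation beneficial
Mixed NE: P1 plays Gallery with p = 0.566, P2 plays Gallery with q = 0.434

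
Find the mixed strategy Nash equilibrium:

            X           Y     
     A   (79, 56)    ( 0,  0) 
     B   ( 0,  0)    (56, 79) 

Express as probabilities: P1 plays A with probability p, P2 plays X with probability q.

p = 0.5852, q = 0.4148

Work:
Find probabilities that make opponent indifferent:
P2 chooses q to make P1 indifferent between A and B
P1 chooses p to make P2 indifferent between X and Y
Mixed NE: P1 plays (A: 0.5852, B: 0.4148), P2 plays (X: 0.4148, Y: 0.5852)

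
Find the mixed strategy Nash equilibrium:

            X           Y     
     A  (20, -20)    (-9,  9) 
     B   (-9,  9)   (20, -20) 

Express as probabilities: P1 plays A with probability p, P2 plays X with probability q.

p = 0.5, q = 0.5

Work:
Find probabilities that make opponent indifferent:
P2 chooses q to make P1 indifferent between A and B
P1 chooses p to make P2 indifferent between X and Y
Mixed NE: P1 plays (A: 0.5, B: 0.5), P2 plays (X: 0.5, Y: 0.5)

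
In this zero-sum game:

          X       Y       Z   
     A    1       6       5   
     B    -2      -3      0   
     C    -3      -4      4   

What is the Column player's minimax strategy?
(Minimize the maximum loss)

Column should play X, value = 1

Work:
Column player minimizes Row's maximum payoff:
Column X: max payoff to Row = 1
Column Y: max payoff to Row = 6
Column Z: max payoff to Row = 5
Minimum is 1, achieved by column X.
Minimax strategy: X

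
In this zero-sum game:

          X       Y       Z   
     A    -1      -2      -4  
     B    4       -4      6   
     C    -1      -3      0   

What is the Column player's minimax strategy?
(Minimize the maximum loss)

Column should play Y, value = -2

Work:
Column player minimizes Row's maximum payoff:
Column X: max payoff to Row = 4
Column Y: max payoff to Row = -2
Column Z: max payoff to Row = 6
Minimum is -2, achieved by column Y.
Minimax strategy: Y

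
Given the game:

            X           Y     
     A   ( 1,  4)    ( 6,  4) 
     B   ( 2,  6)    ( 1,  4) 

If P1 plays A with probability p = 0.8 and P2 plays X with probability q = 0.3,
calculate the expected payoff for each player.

E[P1] = 3.86, E[P2] = 4.12

Work:
E[P1] = p·q·π₁(A,X) + p·(1-q)·π₁(A,Y) + (1-p)·q·π₁(B,X) + (1-p)·(1-q)·π₁(B,Y)
= 0.8·0.3·1 + 0.8·0.7·6 + 0.2·0.3·2 + 0.2·0.7·1
= 3.86

E[P2] = 4.12 (similar calculation)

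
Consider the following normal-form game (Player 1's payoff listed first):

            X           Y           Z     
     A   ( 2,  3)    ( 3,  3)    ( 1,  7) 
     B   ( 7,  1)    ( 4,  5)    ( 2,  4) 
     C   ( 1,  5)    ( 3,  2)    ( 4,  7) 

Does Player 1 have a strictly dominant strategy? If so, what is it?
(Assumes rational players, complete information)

No strictly dominant strategy exists for Player 1

Work:
A strategy strictly dominates another if it gives a strictly higher payoff against every opponent action. Compare each pair of P1's strategies column-by-column:
  A vs B: [2 vs 7, 3 vs 4, 1 vs 2] → A does not strictly dominate B (column X: 2 ≤ 7)
  A vs C: [2 vs 1, 3 vs 3, 1 vs 4] → A does not strictly dominate C (column Y: 3 ≤ 3)
  B vs A: [7 vs 2, 4 vs 3, 2 vs 1] → B strictly dominates A
  B vs C: [7 vs 1, 4 vs 3, 2 vs 4] → B does not strictly dominate C (column Z: 2 ≤ 4)
  C vs A: [1 vs 2, 3 vs 3, 4 vs 1] → C does not strictly dominate A (column X: 1 ≤ 2)
  C vs B: [1 vs 7, 3 vs 4, 4 vs 2] → C does not strictly dominate B (column X: 1 ≤ 7)
No single strategy strictly dominates all others → no strictly dominant strategy.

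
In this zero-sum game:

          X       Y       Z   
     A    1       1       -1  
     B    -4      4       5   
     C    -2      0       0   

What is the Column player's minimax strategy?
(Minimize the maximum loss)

Column should play X, value = 1

Work:
Column player minimizes Row's maximum payoff:
Column X: max payoff to Row = 1
Column Y: max payoff to Row = 4
Column Z: max payoff to Row = 5
Minimum is 1, achieved by column X.
Minimax strategy: X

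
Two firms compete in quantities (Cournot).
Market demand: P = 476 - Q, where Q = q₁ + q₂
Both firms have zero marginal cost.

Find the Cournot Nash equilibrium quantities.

q₁* = q₂* = 158.67; P* = 158.67

Work:
Profit: π_i = P·q_i = (a - q_i - q_j)·q_i
FOC: ∂π_i/∂q_i = a - 2q_i - q_j = 0
Reaction function: q_i = (476 - q_j)/2
Symmetry: q* = 476/3 = 158.67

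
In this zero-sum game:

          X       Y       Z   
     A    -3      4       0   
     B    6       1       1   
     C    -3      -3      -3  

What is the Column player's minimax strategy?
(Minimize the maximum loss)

Column should play Z, value = 1

Work:
Column player minimizes Row's maximum payoff:
Column X: max payoff to Row = 6
Column Y: max payoff to Row = 4
Column Z: max payoff to Row = 1
Minimum is 1, achieved by column Z.
Minimax strategy: Z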